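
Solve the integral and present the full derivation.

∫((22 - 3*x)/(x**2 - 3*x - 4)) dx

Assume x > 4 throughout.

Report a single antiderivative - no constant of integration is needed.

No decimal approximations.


Step 1. Decompose ∫((22 - 3*x)/(x**2 - 3*x - 4)) dx by partial fractions, (22 - 3*x)/(x**2 - 3*x - 4) = -5/(x + 1) + 2/(x - 4): now ∫(2/(x - 4)) dx + ∫(-5/(x + 1)) dx.
Step 2. Evaluate the standard form [assuming x > 4]: now 2*log(x - 4) + ∫(-5/(x + 1)) dx.
Step 3. Evaluate the standard form [assuming x > -1]: now 2*log(x - 4) - 5*log(x + 1).
Answer: 2*log(x - 4) - 5*log(x + 1).


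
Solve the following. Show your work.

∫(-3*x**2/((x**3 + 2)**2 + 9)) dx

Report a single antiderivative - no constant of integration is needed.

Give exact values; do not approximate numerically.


Step 1. Substitute u = x**3 + 2, turning ∫(-3*x**2/((x**3 + 2)**2 + 9)) dx into ∫(-1/(u**2 + 9)) du: now ∫(-1/(u**2 + 9)) du.
Step 2. Evaluate the standard form: now -atan(u/3)/3.
Step 3. Substitute back u = x**3 + 2: now -atan(x**3/3 + 2/3)/3.
Answer: -atan(x**3/3 + 2/3)/3.


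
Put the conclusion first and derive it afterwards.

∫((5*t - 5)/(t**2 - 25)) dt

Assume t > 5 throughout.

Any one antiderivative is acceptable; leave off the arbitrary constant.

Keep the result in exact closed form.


The answer is 2*log(t - 5) + 3*log(t + 5).
Step 1. Decompose ∫((5*t - 5)/(t**2 - 25)) dt by partial fractions, (5*t - 5)/(t**2 - 25) = 3/(t + 5) + 2/(t - 5): now ∫(2/(t - 5)) dt + ∫(3/(t + 5)) dt.
Step 2. Evaluate the standard form [assuming t > 5]: now 2*log(t - 5) + ∫(3/(t + 5)) dt.
Step 3. Evaluate the standard form [assuming t > -5]: now 2*log(t - 5) + 3*log(t + 5).
Answer: 2*log(t - 5) + 3*log(t + 5).


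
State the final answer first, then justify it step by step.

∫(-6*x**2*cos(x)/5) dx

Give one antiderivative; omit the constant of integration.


The answer is -6*x**2*sin(x)/5 - 12*x*cos(x)/5 + 12*sin(x)/5.
Step 1. Integrate ∫(-6*x**2*cos(x)/5) dx by parts with u = x**2, dv = (-6*cos(x)/5) dx, so v = -6*sin(x)/5: now -6*x**2*sin(x)/5 + ∫(12*x*sin(x)/5) dx.
Step 2. Integrate ∫(12*x*sin(x)/5) dx by parts with u = x, dv = (12*sin(x)/5) dx, so v = -12*cos(x)/5: now -6*x**2*sin(x)/5 - 12*x*cos(x)/5 + ∫(12*cos(x)/5) dx.
Step 3. Evaluate the standard form: now -6*x**2*sin(x)/5 - 12*x*cos(x)/5 + 12*sin(x)/5.
Answer: -6*x**2*sin(x)/5 - 12*x*cos(x)/5 + 12*sin(x)/5.


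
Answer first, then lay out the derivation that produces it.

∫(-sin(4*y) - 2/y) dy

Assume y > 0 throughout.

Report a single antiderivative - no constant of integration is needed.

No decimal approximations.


The answer is -2*log(y) + cos(4*y)/4.
Step 1. Rewrite: now ∫(-2/y) dy + ∫(-sin(4*y)) dy.
Step 2. Evaluate the standard form: now cos(4*y)/4 + ∫(-2/y) dy.
Step 3. Evaluate the standard form [assuming y > 0]: now -2*log(y) + cos(4*y)/4.
Answer: -2*log(y) + cos(4*y)/4.


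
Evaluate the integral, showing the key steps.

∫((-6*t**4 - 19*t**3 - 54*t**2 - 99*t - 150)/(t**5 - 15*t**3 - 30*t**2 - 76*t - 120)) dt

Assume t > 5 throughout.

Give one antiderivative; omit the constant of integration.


Step 1. Decompose ∫((-6*t**4 - 19*t**3 - 54*t**2 - 99*t - 150)/(t**5 - 15*t**3 - 30*t**2 - 76*t - 120)) dt by partial fractions, (-6*t**4 - 19*t**3 - 54*t**2 - 99*t - 150)/(t**5 - 15*t**3 - 30*t**2 - 76*t - 120) = 1/(t**2 + 4) - 3/(t + 3) + 2/(t + 2) - 5/(t - 5): now ∫(-5/(t - 5)) dt + ∫(2/(t + 2)) dt + ∫(-3/(t + 3)) dt + ∫(1/(t**2 + 4)) dt.
Step 2. Evaluate the standard form [assuming t > -3]: now -3*log(t + 3) + ∫(-5/(t - 5)) dt + ∫(2/(t + 2)) dt + ∫(1/(t**2 + 4)) dt.
Step 3. Evaluate the standard form [assuming t > -2]: now 2*log(t + 2) - 3*log(t + 3) + ∫(-5/(t - 5)) dt + ∫(1/(t**2 + 4)) dt.
Step 4. Evaluate the standard form [assuming t > 5]: now -5*log(t - 5) + 2*log(t + 2) - 3*log(t + 3) + ∫(1/(t**2 + 4)) dt.
Step 5. Evaluate the standard form: now -5*log(t - 5) + 2*log(t + 2) - 3*log(t + 3) + atan(t/2)/2.
Answer: -5*log(t - 5) + 2*log(t + 2) - 3*log(t + 3) + atan(t/2)/2.


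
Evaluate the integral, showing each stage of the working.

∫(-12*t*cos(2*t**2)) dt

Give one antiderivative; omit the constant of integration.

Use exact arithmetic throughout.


Step 1. Substitute u = t**2, turning ∫(-12*t*cos(2*t**2)) dt into ∫(-6*cos(2*u)) du: now ∫(-6*cos(2*u)) du.
Step 2. Evaluate the standard form: now -3*sin(2*u).
Step 3. Substitute back u = t**2: now -3*sin(2*t**2).
Answer: -3*sin(2*t**2).


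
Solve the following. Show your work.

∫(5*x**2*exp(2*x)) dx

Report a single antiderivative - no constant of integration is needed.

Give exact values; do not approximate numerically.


Step 1. Integrate ∫(5*x**2*exp(2*x)) dx by parts with u = x**2, dv = (5*exp(2*x)) dx, so v = 5*exp(2*x)/2: now 5*x**2*exp(2*x)/2 + ∫(-5*x*exp(2*x)) dx.
Step 2. Integrate ∫(-5*x*exp(2*x)) dx by parts with u = x, dv = (-5*exp(2*x)) dx, so v = -5*exp(2*x)/2: now 5*x**2*exp(2*x)/2 - 5*x*exp(2*x)/2 + ∫(5*exp(2*x)/2) dx.
Step 3. Evaluate the standard form: now 5*x**2*exp(2*x)/2 - 5*x*exp(2*x)/2 + 5*exp(2*x)/4.
Answer: 5*x**2*exp(2*x)/2 - 5*x*exp(2*x)/2 + 5*exp(2*x)/4.


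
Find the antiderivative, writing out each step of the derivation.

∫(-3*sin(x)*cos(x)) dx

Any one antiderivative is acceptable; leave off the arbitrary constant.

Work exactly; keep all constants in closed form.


Step 1. Substitute u = sin(x), turning ∫(-3*sin(x)*cos(x)) dx into ∫(-3*u) du: now ∫(-3*u) du.
Step 2. Evaluate the standard form: now -3*u**2/2.
Step 3. Substitute back u = sin(x): now -3*sin(x)**2/2.
Answer: -3*sin(x)**2/2.


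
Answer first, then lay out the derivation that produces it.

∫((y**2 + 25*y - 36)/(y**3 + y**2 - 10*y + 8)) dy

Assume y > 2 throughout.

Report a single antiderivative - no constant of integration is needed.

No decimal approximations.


The answer is 3*log(y - 2) + 2*log(y - 1) - 4*log(y + 4).
Step 1. Decompose ∫((y**2 + 25*y - 36)/(y**3 + y**2 - 10*y + 8)) dy by partial fractions, (y**2 + 25*y - 36)/(y**3 + y**2 - 10*y + 8) = -4/(y + 4) + 2/(y - 1) + 3/(y - 2): now ∫(3/(y - 2)) dy + ∫(2/(y - 1)) dy + ∫(-4/(y + 4)) dy.
Step 2. Evaluate the standard form [assuming y > 2]: now 3*log(y - 2) + ∫(2/(y - 1)) dy + ∫(-4/(y + 4)) dy.
Step 3. Evaluate the standard form [assuming y > 1]: now 3*log(y - 2) + 2*log(y - 1) + ∫(-4/(y + 4)) dy.
Step 4. Evaluate the standard form [assuming y > -4]: now 3*log(y - 2) + 2*log(y - 1) - 4*log(y + 4).
Answer: 3*log(y - 2) + 2*log(y - 1) - 4*log(y + 4).


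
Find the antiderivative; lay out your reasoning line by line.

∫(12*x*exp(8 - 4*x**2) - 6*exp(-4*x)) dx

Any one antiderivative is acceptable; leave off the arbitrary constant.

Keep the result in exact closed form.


Step 1. Rewrite: now ∫(12*x*exp(8 - 4*x**2)) dx + ∫(-6*exp(-4*x)) dx.
Step 2. Substitute u = x**2 - 2, turning ∫(12*x*exp(8 - 4*x**2)) dx into ∫(6*exp(-4*u)) du: now ∫(6*exp(-4*u)) du + ∫(-6*exp(-4*x)) dx.
Step 3. Evaluate the standard form: now ∫(-6*exp(-4*x)) dx - 3*exp(-4*u)/2.
Step 4. Substitute back u = x**2 - 2: now -3*exp(8 - 4*x**2)/2 + ∫(-6*exp(-4*x)) dx.
Step 5. Evaluate the standard form: now -3*exp(8 - 4*x**2)/2 + 3*exp(-4*x)/2.
Answer: -3*exp(8 - 4*x**2)/2 + 3*exp(-4*x)/2.


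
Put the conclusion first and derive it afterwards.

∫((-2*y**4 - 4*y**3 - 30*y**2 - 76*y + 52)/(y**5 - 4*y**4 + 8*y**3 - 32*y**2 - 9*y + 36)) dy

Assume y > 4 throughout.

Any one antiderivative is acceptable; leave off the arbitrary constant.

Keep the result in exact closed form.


The answer is -4*log(y - 4) + log(y - 1) + log(y + 1) + 4*atan(y/3)/3.
Step 1. Decompose ∫((-2*y**4 - 4*y**3 - 30*y**2 - 76*y + 52)/(y**5 - 4*y**4 + 8*y**3 - 32*y**2 - 9*y + 36)) dy by partial fractions, (-2*y**4 - 4*y**3 - 30*y**2 - 76*y + 52)/(y**5 - 4*y**4 + 8*y**3 - 32*y**2 - 9*y + 36) = 4/(y**2 + 9) + 1/(y + 1) + 1/(y - 1) - 4/(y - 4): now ∫(-4/(y - 4)) dy + ∫(1/(y - 1)) dy + ∫(1/(y + 1)) dy + ∫(4/(y**2 + 9)) dy.
Step 2. Evaluate the standard form [assuming y > -1]: now log(y + 1) + ∫(-4/(y - 4)) dy + ∫(1/(y - 1)) dy + ∫(4/(y**2 + 9)) dy.
Step 3. Evaluate the standard form [assuming y > 4]: now -4*log(y - 4) + log(y + 1) + ∫(1/(y - 1)) dy + ∫(4/(y**2 + 9)) dy.
Step 4. Evaluate the standard form [assuming y > 1]: now -4*log(y - 4) + log(y - 1) + log(y + 1) + ∫(4/(y**2 + 9)) dy.
Step 5. Evaluate the standard form: now -4*log(y - 4) + log(y - 1) + log(y + 1) + 4*atan(y/3)/3.
Answer: -4*log(y - 4) + log(y - 1) + log(y + 1) + 4*atan(y/3)/3.


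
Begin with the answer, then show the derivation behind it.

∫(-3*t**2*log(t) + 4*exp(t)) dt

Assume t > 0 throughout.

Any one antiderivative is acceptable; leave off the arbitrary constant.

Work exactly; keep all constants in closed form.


The answer is -t**3*log(t) + t**3/3 + 4*exp(t).
Step 1. Rewrite: now ∫(-3*t**2*log(t)) dt + ∫(4*exp(t)) dt.
Step 2. Evaluate the standard form: now 4*exp(t) + ∫(-3*t**2*log(t)) dt.
Step 3. Integrate ∫(-3*t**2*log(t)) dt by parts with u = log(t), dv = (-3*t**2) dt, so v = -t**3 [assuming t > 0]: now -t**3*log(t) + 4*exp(t) + ∫(t**2) dt.
Step 4. Evaluate the standard form: now -t**3*log(t) + t**3/3 + 4*exp(t).
Answer: -t**3*log(t) + t**3/3 + 4*exp(t).


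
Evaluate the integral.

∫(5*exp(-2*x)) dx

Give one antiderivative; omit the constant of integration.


Answer: -5*exp(-2*x)/2.


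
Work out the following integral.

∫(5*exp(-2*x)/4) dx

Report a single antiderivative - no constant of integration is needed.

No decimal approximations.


Answer: -5*exp(-2*x)/8.


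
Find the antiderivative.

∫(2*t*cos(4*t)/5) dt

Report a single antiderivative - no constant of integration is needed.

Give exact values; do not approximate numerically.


Answer: t*sin(4*t)/10 + cos(4*t)/40.


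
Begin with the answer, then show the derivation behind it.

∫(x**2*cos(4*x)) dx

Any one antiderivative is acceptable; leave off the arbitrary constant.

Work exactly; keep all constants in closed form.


The answer is x**2*sin(4*x)/4 + x*cos(4*x)/8 - sin(4*x)/32.
Step 1. Integrate ∫(x**2*cos(4*x)) dx by parts with u = x**2, dv = (cos(4*x)) dx, so v = sin(4*x)/4: now x**2*sin(4*x)/4 + ∫(-x*sin(4*x)/2) dx.
Step 2. Integrate ∫(-x*sin(4*x)/2) dx by parts with u = x, dv = (-sin(4*x)/2) dx, so v = cos(4*x)/8: now x**2*sin(4*x)/4 + x*cos(4*x)/8 + ∫(-cos(4*x)/8) dx.
Step 3. Evaluate the standard form: now x**2*sin(4*x)/4 + x*cos(4*x)/8 - sin(4*x)/32.
Answer: x**2*sin(4*x)/4 + x*cos(4*x)/8 - sin(4*x)/32.


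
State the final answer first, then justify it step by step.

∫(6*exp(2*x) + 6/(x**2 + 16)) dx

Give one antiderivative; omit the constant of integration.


The answer is 3*exp(2*x) + 3*atan(x/4)/2.
Step 1. Rewrite: now ∫(6/(x**2 + 16)) dx + ∫(6*exp(2*x)) dx.
Step 2. Evaluate the standard form: now 3*atan(x/4)/2 + ∫(6*exp(2*x)) dx.
Step 3. Evaluate the standard form: now 3*exp(2*x) + 3*atan(x/4)/2.
Answer: 3*exp(2*x) + 3*atan(x/4)/2.


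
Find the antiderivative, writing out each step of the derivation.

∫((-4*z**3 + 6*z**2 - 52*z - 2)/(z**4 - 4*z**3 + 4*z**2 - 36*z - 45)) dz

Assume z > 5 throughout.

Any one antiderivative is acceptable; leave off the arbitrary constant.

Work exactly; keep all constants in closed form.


Step 1. Decompose ∫((-4*z**3 + 6*z**2 - 52*z - 2)/(z**4 - 4*z**3 + 4*z**2 - 36*z - 45)) dz by partial fractions, (-4*z**3 + 6*z**2 - 52*z - 2)/(z**4 - 4*z**3 + 4*z**2 - 36*z - 45) = 4/(z**2 + 9) - 1/(z + 1) - 3/(z - 5): now ∫(-3/(z - 5)) dz + ∫(-1/(z + 1)) dz + ∫(4/(z**2 + 9)) dz.
Step 2. Evaluate the standard form [assuming z > -1]: now -log(z + 1) + ∫(-3/(z - 5)) dz + ∫(4/(z**2 + 9)) dz.
Step 3. Evaluate the standard form [assuming z > 5]: now -3*log(z - 5) - log(z + 1) + ∫(4/(z**2 + 9)) dz.
Step 4. Evaluate the standard form: now -3*log(z - 5) - log(z + 1) + 4*atan(z/3)/3.
Answer: -3*log(z - 5) - log(z + 1) + 4*atan(z/3)/3.


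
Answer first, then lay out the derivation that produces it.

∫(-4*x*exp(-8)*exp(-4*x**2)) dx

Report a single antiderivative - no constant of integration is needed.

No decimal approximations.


The answer is exp(-4*x**2 - 8)/2.
Step 1. Substitute u = x**2 + 2, turning ∫(-4*x*exp(-8)*exp(-4*x**2)) dx into ∫(-2*exp(-4*u)) du: now ∫(-2*exp(-4*u)) du.
Step 2. Evaluate the standard form: now exp(-4*u)/2.
Step 3. Substitute back u = x**2 + 2: now exp(-4*x**2 - 8)/2.
Answer: exp(-4*x**2 - 8)/2.


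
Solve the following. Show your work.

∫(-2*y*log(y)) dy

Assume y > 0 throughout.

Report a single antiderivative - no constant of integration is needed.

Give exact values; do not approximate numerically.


Step 1. Integrate ∫(-2*y*log(y)) dy by parts with u = log(y), dv = (-2*y) dy, so v = -y**2 [assuming y > 0]: now -y**2*log(y) + ∫(y) dy.
Step 2. Evaluate the standard form: now -y**2*log(y) + y**2/2.
Answer: -y**2*log(y) + y**2/2.


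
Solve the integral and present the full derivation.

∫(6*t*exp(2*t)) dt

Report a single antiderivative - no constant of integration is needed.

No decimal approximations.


Step 1. Integrate ∫(6*t*exp(2*t)) dt by parts with u = t, dv = (6*exp(2*t)) dt, so v = 3*exp(2*t): now 3*t*exp(2*t) + ∫(-3*exp(2*t)) dt.
Step 2. Evaluate the standard form: now 3*t*exp(2*t) - 3*exp(2*t)/2.
Answer: 3*t*exp(2*t) - 3*exp(2*t)/2.


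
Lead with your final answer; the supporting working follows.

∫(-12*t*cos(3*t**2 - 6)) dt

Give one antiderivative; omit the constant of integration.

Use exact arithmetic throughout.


The answer is -2*sin(3*t**2 - 6).
Step 1. Substitute u = t**2 - 2, turning ∫(-12*t*cos(3*t**2 - 6)) dt into ∫(-6*cos(3*u)) du: now ∫(-6*cos(3*u)) du.
Step 2. Evaluate the standard form: now -2*sin(3*u).
Step 3. Substitute back u = t**2 - 2: now -2*sin(3*t**2 - 6).
Answer: -2*sin(3*t**2 - 6).


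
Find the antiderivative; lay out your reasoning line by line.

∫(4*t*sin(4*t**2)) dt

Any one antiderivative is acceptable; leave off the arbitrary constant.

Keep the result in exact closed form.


Step 1. Substitute u = t**2, turning ∫(4*t*sin(4*t**2)) dt into ∫(2*sin(4*u)) du: now ∫(2*sin(4*u)) du.
Step 2. Evaluate the standard form: now -cos(4*u)/2.
Step 3. Substitute back u = t**2: now -cos(4*t**2)/2.
Answer: -cos(4*t**2)/2.


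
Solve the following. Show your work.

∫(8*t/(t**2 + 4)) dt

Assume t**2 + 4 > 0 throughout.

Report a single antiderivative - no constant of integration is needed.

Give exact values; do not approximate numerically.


Step 1. Substitute u = t**2 + 4, turning ∫(8*t/(t**2 + 4)) dt into ∫(4/u) du: now ∫(4/u) du.
Step 2. Evaluate the standard form [assuming u > 0]: now 4*log(u).
Step 3. Substitute back u = t**2 + 4: now 4*log(t**2 + 4).
Answer: 4*log(t**2 + 4).


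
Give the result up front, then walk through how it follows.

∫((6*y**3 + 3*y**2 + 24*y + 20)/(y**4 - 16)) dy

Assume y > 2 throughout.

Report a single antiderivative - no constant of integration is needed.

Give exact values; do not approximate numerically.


The answer is 4*log(y - 2) + 2*log(y + 2) - atan(y/2)/2.
Step 1. Decompose ∫((6*y**3 + 3*y**2 + 24*y + 20)/(y**4 - 16)) dy by partial fractions, (6*y**3 + 3*y**2 + 24*y + 20)/(y**4 - 16) = -1/(y**2 + 4) + 2/(y + 2) + 4/(y - 2): now ∫(4/(y - 2)) dy + ∫(2/(y + 2)) dy + ∫(-1/(y**2 + 4)) dy.
Step 2. Evaluate the standard form [assuming y > 2]: now 4*log(y - 2) + ∫(2/(y + 2)) dy + ∫(-1/(y**2 + 4)) dy.
Step 3. Evaluate the standard form [assuming y > -2]: now 4*log(y - 2) + 2*log(y + 2) + ∫(-1/(y**2 + 4)) dy.
Step 4. Evaluate the standard form: now 4*log(y - 2) + 2*log(y + 2) - atan(y/2)/2.
Answer: 4*log(y - 2) + 2*log(y + 2) - atan(y/2)/2.


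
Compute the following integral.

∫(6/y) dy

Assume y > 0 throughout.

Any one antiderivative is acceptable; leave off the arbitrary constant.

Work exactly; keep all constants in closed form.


Answer: 6*log(y).


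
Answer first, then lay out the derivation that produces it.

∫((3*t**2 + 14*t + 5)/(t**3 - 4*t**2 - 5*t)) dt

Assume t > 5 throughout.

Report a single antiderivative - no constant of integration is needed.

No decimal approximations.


The answer is -log(t) + 5*log(t - 5) - log(t + 1).
Step 1. Decompose ∫((3*t**2 + 14*t + 5)/(t**3 - 4*t**2 - 5*t)) dt by partial fractions, (3*t**2 + 14*t + 5)/(t**3 - 4*t**2 - 5*t) = -1/(t + 1) + 5/(t - 5) - 1/t: now ∫(-1/t) dt + ∫(5/(t - 5)) dt + ∫(-1/(t + 1)) dt.
Step 2. Evaluate the standard form [assuming t > 0]: now -log(t) + ∫(5/(t - 5)) dt + ∫(-1/(t + 1)) dt.
Step 3. Evaluate the standard form [assuming t > -1]: now -log(t) - log(t + 1) + ∫(5/(t - 5)) dt.
Step 4. Evaluate the standard form [assuming t > 5]: now -log(t) + 5*log(t - 5) - log(t + 1).
Answer: -log(t) + 5*log(t - 5) - log(t + 1).


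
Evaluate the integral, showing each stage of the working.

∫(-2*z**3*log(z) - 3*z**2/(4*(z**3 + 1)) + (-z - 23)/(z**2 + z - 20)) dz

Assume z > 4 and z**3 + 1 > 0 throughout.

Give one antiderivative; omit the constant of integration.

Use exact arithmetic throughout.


Step 1. Rewrite: now ∫(-3*z**2/(4*(z**3 + 1))) dz + ∫(-2*z**3*log(z)) dz + ∫((-z - 23)/(z**2 + z - 20)) dz.
Step 2. Decompose ∫((-z - 23)/(z**2 + z - 20)) dz by partial fractions, (-z - 23)/(z**2 + z - 20) = 2/(z + 5) - 3/(z - 4): now ∫(-3*z**2/(4*(z**3 + 1))) dz + ∫(-2*z**3*log(z)) dz + ∫(-3/(z - 4)) dz + ∫(2/(z + 5)) dz.
Step 3. Evaluate the standard form [assuming z > 4]: now -3*log(z - 4) + ∫(-3*z**2/(4*(z**3 + 1))) dz + ∫(-2*z**3*log(z)) dz + ∫(2/(z + 5)) dz.
Step 4. Evaluate the standard form [assuming z > -5]: now -3*log(z - 4) + 2*log(z + 5) + ∫(-3*z**2/(4*(z**3 + 1))) dz + ∫(-2*z**3*log(z)) dz.
Step 5. Substitute u = z**3 + 1, turning ∫(-3*z**2/(4*(z**3 + 1))) dz into ∫(-1/(4*u)) du: now -3*log(z - 4) + 2*log(z + 5) + ∫(-1/(4*u)) du + ∫(-2*z**3*log(z)) dz.
Step 6. Evaluate the standard form [assuming u > 0]: now -log(u)/4 - 3*log(z - 4) + 2*log(z + 5) + ∫(-2*z**3*log(z)) dz.
Step 7. Substitute back u = z**3 + 1: now -3*log(z - 4) + 2*log(z + 5) - log(z**3 + 1)/4 + ∫(-2*z**3*log(z)) dz.
Step 8. Integrate ∫(-2*z**3*log(z)) dz by parts with u = log(z), dv = (-2*z**3) dz, so v = -z**4/2 [assuming z > 0]: now -z**4*log(z)/2 - 3*log(z - 4) + 2*log(z + 5) - log(z**3 + 1)/4 + ∫(z**3/2) dz.
Step 9. Evaluate the standard form: now -z**4*log(z)/2 + z**4/8 - 3*log(z - 4) + 2*log(z + 5) - log(z**3 + 1)/4.
Answer: -z**4*log(z)/2 + z**4/8 - 3*log(z - 4) + 2*log(z + 5) - log(z**3 + 1)/4.


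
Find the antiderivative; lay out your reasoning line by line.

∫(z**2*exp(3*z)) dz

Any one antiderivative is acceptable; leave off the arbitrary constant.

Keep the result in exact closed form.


Step 1. Integrate ∫(z**2*exp(3*z)) dz by parts with u = z**2, dv = (exp(3*z)) dz, so v = exp(3*z)/3: now z**2*exp(3*z)/3 + ∫(-2*z*exp(3*z)/3) dz.
Step 2. Integrate ∫(-2*z*exp(3*z)/3) dz by parts with u = z, dv = (-2*exp(3*z)/3) dz, so v = -2*exp(3*z)/9: now z**2*exp(3*z)/3 - 2*z*exp(3*z)/9 + ∫(2*exp(3*z)/9) dz.
Step 3. Evaluate the standard form: now z**2*exp(3*z)/3 - 2*z*exp(3*z)/9 + 2*exp(3*z)/27.
Answer: z**2*exp(3*z)/3 - 2*z*exp(3*z)/9 + 2*exp(3*z)/27.


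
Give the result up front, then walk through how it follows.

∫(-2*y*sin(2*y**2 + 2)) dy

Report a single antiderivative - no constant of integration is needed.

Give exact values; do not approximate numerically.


The answer is cos(2*y**2 + 2)/2.
Step 1. Substitute u = y**2 + 1, turning ∫(-2*y*sin(2*y**2 + 2)) dy into ∫(-sin(2*u)) du: now ∫(-sin(2*u)) du.
Step 2. Evaluate the standard form: now cos(2*u)/2.
Step 3. Substitute back u = y**2 + 1: now cos(2*y**2 + 2)/2.
Answer: cos(2*y**2 + 2)/2.


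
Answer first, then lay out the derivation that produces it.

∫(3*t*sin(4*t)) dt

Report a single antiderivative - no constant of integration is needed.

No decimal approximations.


The answer is -3*t*cos(4*t)/4 + 3*sin(4*t)/16.
Step 1. Integrate ∫(3*t*sin(4*t)) dt by parts with u = t, dv = (3*sin(4*t)) dt, so v = -3*cos(4*t)/4: now -3*t*cos(4*t)/4 + ∫(3*cos(4*t)/4) dt.
Step 2. Evaluate the standard form: now -3*t*cos(4*t)/4 + 3*sin(4*t)/16.
Answer: -3*t*cos(4*t)/4 + 3*sin(4*t)/16.


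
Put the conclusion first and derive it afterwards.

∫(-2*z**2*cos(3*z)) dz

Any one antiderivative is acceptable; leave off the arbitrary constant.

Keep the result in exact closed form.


The answer is -2*z**2*sin(3*z)/3 - 4*z*cos(3*z)/9 + 4*sin(3*z)/27.
Step 1. Integrate ∫(-2*z**2*cos(3*z)) dz by parts with u = z**2, dv = (-2*cos(3*z)) dz, so v = -2*sin(3*z)/3: now -2*z**2*sin(3*z)/3 + ∫(4*z*sin(3*z)/3) dz.
Step 2. Integrate ∫(4*z*sin(3*z)/3) dz by parts with u = z, dv = (4*sin(3*z)/3) dz, so v = -4*cos(3*z)/9: now -2*z**2*sin(3*z)/3 - 4*z*cos(3*z)/9 + ∫(4*cos(3*z)/9) dz.
Step 3. Evaluate the standard form: now -2*z**2*sin(3*z)/3 - 4*z*cos(3*z)/9 + 4*sin(3*z)/27.
Answer: -2*z**2*sin(3*z)/3 - 4*z*cos(3*z)/9 + 4*sin(3*z)/27.


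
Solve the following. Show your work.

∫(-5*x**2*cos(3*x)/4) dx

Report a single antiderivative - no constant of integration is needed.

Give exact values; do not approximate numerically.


Step 1. Integrate ∫(-5*x**2*cos(3*x)/4) dx by parts with u = x**2, dv = (-5*cos(3*x)/4) dx, so v = -5*sin(3*x)/12: now -5*x**2*sin(3*x)/12 + ∫(5*x*sin(3*x)/6) dx.
Step 2. Integrate ∫(5*x*sin(3*x)/6) dx by parts with u = x, dv = (5*sin(3*x)/6) dx, so v = -5*cos(3*x)/18: now -5*x**2*sin(3*x)/12 - 5*x*cos(3*x)/18 + ∫(5*cos(3*x)/18) dx.
Step 3. Evaluate the standard form: now -5*x**2*sin(3*x)/12 - 5*x*cos(3*x)/18 + 5*sin(3*x)/54.
Answer: -5*x**2*sin(3*x)/12 - 5*x*cos(3*x)/18 + 5*sin(3*x)/54.


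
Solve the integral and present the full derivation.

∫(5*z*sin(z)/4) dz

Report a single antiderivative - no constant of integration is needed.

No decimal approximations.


Step 1. Integrate ∫(5*z*sin(z)/4) dz by parts with u = z, dv = (5*sin(z)/4) dz, so v = -5*cos(z)/4: now -5*z*cos(z)/4 + ∫(5*cos(z)/4) dz.
Step 2. Evaluate the standard form: now -5*z*cos(z)/4 + 5*sin(z)/4.
Answer: -5*z*cos(z)/4 + 5*sin(z)/4.


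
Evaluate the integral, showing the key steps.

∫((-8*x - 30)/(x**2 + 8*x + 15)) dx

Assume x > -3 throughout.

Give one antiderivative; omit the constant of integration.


Step 1. Decompose ∫((-8*x - 30)/(x**2 + 8*x + 15)) dx by partial fractions, (-8*x - 30)/(x**2 + 8*x + 15) = -5/(x + 5) - 3/(x + 3): now ∫(-3/(x + 3)) dx + ∫(-5/(x + 5)) dx.
Step 2. Evaluate the standard form [assuming x > -5]: now -5*log(x + 5) + ∫(-3/(x + 3)) dx.
Step 3. Evaluate the standard form [assuming x > -3]: now -3*log(x + 3) - 5*log(x + 5).
Answer: -3*log(x + 3) - 5*log(x + 5).


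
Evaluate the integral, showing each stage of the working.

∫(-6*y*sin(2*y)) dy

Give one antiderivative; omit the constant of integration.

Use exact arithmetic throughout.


Step 1. Integrate ∫(-6*y*sin(2*y)) dy by parts with u = y, dv = (-6*sin(2*y)) dy, so v = 3*cos(2*y): now 3*y*cos(2*y) + ∫(-3*cos(2*y)) dy.
Step 2. Evaluate the standard form: now 3*y*cos(2*y) - 3*sin(2*y)/2.
Answer: 3*y*cos(2*y) - 3*sin(2*y)/2.


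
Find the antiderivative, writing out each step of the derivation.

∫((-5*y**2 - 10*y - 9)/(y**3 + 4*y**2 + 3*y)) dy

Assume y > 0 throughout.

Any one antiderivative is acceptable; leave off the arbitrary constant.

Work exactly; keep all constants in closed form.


Step 1. Decompose ∫((-5*y**2 - 10*y - 9)/(y**3 + 4*y**2 + 3*y)) dy by partial fractions, (-5*y**2 - 10*y - 9)/(y**3 + 4*y**2 + 3*y) = -4/(y + 3) + 2/(y + 1) - 3/y: now ∫(-3/y) dy + ∫(2/(y + 1)) dy + ∫(-4/(y + 3)) dy.
Step 2. Evaluate the standard form [assuming y > 0]: now -3*log(y) + ∫(2/(y + 1)) dy + ∫(-4/(y + 3)) dy.
Step 3. Evaluate the standard form [assuming y > -3]: now -3*log(y) - 4*log(y + 3) + ∫(2/(y + 1)) dy.
Step 4. Evaluate the standard form [assuming y > -1]: now -3*log(y) + 2*log(y + 1) - 4*log(y + 3).
Answer: -3*log(y) + 2*log(y + 1) - 4*log(y + 3).


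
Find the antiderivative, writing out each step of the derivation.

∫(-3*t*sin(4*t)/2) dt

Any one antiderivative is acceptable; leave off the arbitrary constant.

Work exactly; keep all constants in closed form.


Step 1. Integrate ∫(-3*t*sin(4*t)/2) dt by parts with u = t, dv = (-3*sin(4*t)/2) dt, so v = 3*cos(4*t)/8: now 3*t*cos(4*t)/8 + ∫(-3*cos(4*t)/8) dt.
Step 2. Evaluate the standard form: now 3*t*cos(4*t)/8 - 3*sin(4*t)/32.
Answer: 3*t*cos(4*t)/8 - 3*sin(4*t)/32.


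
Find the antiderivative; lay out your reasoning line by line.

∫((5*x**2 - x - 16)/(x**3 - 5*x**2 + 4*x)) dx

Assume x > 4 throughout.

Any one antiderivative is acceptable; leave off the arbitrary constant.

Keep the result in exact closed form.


Step 1. Decompose ∫((5*x**2 - x - 16)/(x**3 - 5*x**2 + 4*x)) dx by partial fractions, (5*x**2 - x - 16)/(x**3 - 5*x**2 + 4*x) = 4/(x - 1) + 5/(x - 4) - 4/x: now ∫(-4/x) dx + ∫(5/(x - 4)) dx + ∫(4/(x - 1)) dx.
Step 2. Evaluate the standard form [assuming x > 1]: now 4*log(x - 1) + ∫(-4/x) dx + ∫(5/(x - 4)) dx.
Step 3. Evaluate the standard form [assuming x > 4]: now 5*log(x - 4) + 4*log(x - 1) + ∫(-4/x) dx.
Step 4. Evaluate the standard form [assuming x > 0]: now -4*log(x) + 5*log(x - 4) + 4*log(x - 1).
Answer: -4*log(x) + 5*log(x - 4) + 4*log(x - 1).


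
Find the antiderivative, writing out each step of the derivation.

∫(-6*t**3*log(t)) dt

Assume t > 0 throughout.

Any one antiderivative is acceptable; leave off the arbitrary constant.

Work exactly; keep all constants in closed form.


Step 1. Integrate ∫(-6*t**3*log(t)) dt by parts with u = log(t), dv = (-6*t**3) dt, so v = -3*t**4/2 [assuming t > 0]: now -3*t**4*log(t)/2 + ∫(3*t**3/2) dt.
Step 2. Evaluate the standard form: now -3*t**4*log(t)/2 + 3*t**4/8.
Answer: -3*t**4*log(t)/2 + 3*t**4/8.


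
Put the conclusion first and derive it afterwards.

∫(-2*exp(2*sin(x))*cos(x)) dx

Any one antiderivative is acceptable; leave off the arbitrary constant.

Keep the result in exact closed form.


The answer is -exp(2*sin(x)).
Step 1. Substitute u = sin(x), turning ∫(-2*exp(2*sin(x))*cos(x)) dx into ∫(-2*exp(2*u)) du: now ∫(-2*exp(2*u)) du.
Step 2. Evaluate the standard form: now -exp(2*u).
Step 3. Substitute back u = sin(x): now -exp(2*sin(x)).
Answer: -exp(2*sin(x)).


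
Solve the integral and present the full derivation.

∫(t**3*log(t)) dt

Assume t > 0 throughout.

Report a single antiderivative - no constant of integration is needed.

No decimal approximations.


Step 1. Integrate ∫(t**3*log(t)) dt by parts with u = log(t), dv = (t**3) dt, so v = t**4/4 [assuming t > 0]: now t**4*log(t)/4 + ∫(-t**3/4) dt.
Step 2. Evaluate the standard form: now t**4*log(t)/4 - t**4/16.
Answer: t**4*log(t)/4 - t**4/16.


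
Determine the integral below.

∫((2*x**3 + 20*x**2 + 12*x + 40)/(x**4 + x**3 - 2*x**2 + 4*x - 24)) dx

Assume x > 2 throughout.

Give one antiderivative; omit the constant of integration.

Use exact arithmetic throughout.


Answer: 4*log(x - 2) - 2*log(x + 3) + 2*atan(x/2).


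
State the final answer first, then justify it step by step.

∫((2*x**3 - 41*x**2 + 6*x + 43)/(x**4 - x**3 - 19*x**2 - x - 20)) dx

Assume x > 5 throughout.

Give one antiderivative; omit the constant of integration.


The answer is -3*log(x - 5) + 5*log(x + 4) - 4*atan(x).
Step 1. Decompose ∫((2*x**3 - 41*x**2 + 6*x + 43)/(x**4 - x**3 - 19*x**2 - x - 20)) dx by partial fractions, (2*x**3 - 41*x**2 + 6*x + 43)/(x**4 - x**3 - 19*x**2 - x - 20) = -4/(x**2 + 1) + 5/(x + 4) - 3/(x - 5): now ∫(-3/(x - 5)) dx + ∫(5/(x + 4)) dx + ∫(-4/(x**2 + 1)) dx.
Step 2. Evaluate the standard form [assuming x > -4]: now 5*log(x + 4) + ∫(-3/(x - 5)) dx + ∫(-4/(x**2 + 1)) dx.
Step 3. Evaluate the standard form [assuming x > 5]: now -3*log(x - 5) + 5*log(x + 4) + ∫(-4/(x**2 + 1)) dx.
Step 4. Evaluate the standard form: now -3*log(x - 5) + 5*log(x + 4) - 4*atan(x).
Answer: -3*log(x - 5) + 5*log(x + 4) - 4*atan(x).


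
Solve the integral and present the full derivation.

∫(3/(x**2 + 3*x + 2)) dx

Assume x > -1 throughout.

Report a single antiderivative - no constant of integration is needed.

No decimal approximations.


Step 1. Decompose ∫(3/(x**2 + 3*x + 2)) dx by partial fractions, 3/(x**2 + 3*x + 2) = -3/(x + 2) + 3/(x + 1): now ∫(3/(x + 1)) dx + ∫(-3/(x + 2)) dx.
Step 2. Evaluate the standard form [assuming x > -2]: now -3*log(x + 2) + ∫(3/(x + 1)) dx.
Step 3. Evaluate the standard form [assuming x > -1]: now 3*log(x + 1) - 3*log(x + 2).
Answer: 3*log(x + 1) - 3*log(x + 2).


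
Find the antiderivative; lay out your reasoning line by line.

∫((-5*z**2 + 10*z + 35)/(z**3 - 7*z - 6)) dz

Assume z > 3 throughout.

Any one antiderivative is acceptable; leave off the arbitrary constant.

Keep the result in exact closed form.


Step 1. Decompose ∫((-5*z**2 + 10*z + 35)/(z**3 - 7*z - 6)) dz by partial fractions, (-5*z**2 + 10*z + 35)/(z**3 - 7*z - 6) = -1/(z + 2) - 5/(z + 1) + 1/(z - 3): now ∫(1/(z - 3)) dz + ∫(-5/(z + 1)) dz + ∫(-1/(z + 2)) dz.
Step 2. Evaluate the standard form [assuming z > -2]: now -log(z + 2) + ∫(1/(z - 3)) dz + ∫(-5/(z + 1)) dz.
Step 3. Evaluate the standard form [assuming z > -1]: now -5*log(z + 1) - log(z + 2) + ∫(1/(z - 3)) dz.
Step 4. Evaluate the standard form [assuming z > 3]: now log(z - 3) - 5*log(z + 1) - log(z + 2).
Answer: log(z - 3) - 5*log(z + 1) - log(z + 2).


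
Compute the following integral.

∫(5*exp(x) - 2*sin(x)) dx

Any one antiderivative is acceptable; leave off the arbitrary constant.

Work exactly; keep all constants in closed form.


Answer: 5*exp(x) + 2*cos(x).


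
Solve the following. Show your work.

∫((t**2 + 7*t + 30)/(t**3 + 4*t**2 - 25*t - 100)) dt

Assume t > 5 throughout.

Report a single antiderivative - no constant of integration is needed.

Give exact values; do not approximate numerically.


Step 1. Decompose ∫((t**2 + 7*t + 30)/(t**3 + 4*t**2 - 25*t - 100)) dt by partial fractions, (t**2 + 7*t + 30)/(t**3 + 4*t**2 - 25*t - 100) = 2/(t + 5) - 2/(t + 4) + 1/(t - 5): now ∫(1/(t - 5)) dt + ∫(-2/(t + 4)) dt + ∫(2/(t + 5)) dt.
Step 2. Evaluate the standard form [assuming t > -5]: now 2*log(t + 5) + ∫(1/(t - 5)) dt + ∫(-2/(t + 4)) dt.
Step 3. Evaluate the standard form [assuming t > 5]: now log(t - 5) + 2*log(t + 5) + ∫(-2/(t + 4)) dt.
Step 4. Evaluate the standard form [assuming t > -4]: now log(t - 5) - 2*log(t + 4) + 2*log(t + 5).
Answer: log(t - 5) - 2*log(t + 4) + 2*log(t + 5).


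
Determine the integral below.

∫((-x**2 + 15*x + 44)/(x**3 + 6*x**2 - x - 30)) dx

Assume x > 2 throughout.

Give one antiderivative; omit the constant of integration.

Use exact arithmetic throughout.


Answer: 2*log(x - 2) + log(x + 3) - 4*log(x + 5).


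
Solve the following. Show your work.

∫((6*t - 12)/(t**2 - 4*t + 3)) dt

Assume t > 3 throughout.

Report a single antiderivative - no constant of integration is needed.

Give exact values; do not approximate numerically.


Step 1. Decompose ∫((6*t - 12)/(t**2 - 4*t + 3)) dt by partial fractions, (6*t - 12)/(t**2 - 4*t + 3) = 3/(t - 1) + 3/(t - 3): now ∫(3/(t - 3)) dt + ∫(3/(t - 1)) dt.
Step 2. Evaluate the standard form [assuming t > 3]: now 3*log(t - 3) + ∫(3/(t - 1)) dt.
Step 3. Evaluate the standard form [assuming t > 1]: now 3*log(t - 3) + 3*log(t - 1).
Answer: 3*log(t - 3) + 3*log(t - 1).


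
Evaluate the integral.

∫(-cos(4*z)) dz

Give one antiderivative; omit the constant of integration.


Answer: -sin(4*z)/4.


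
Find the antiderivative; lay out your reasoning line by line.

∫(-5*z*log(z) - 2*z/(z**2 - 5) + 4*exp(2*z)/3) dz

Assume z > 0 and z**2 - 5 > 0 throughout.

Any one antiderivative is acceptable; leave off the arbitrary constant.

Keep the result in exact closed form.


Step 1. Rewrite: now ∫(-2*z/(z**2 - 5)) dz + ∫(-5*z*log(z)) dz + ∫(4*exp(2*z)/3) dz.
Step 2. Substitute u = z**2 - 5, turning ∫(-2*z/(z**2 - 5)) dz into ∫(-1/u) du: now ∫(-1/u) du + ∫(-5*z*log(z)) dz + ∫(4*exp(2*z)/3) dz.
Step 3. Evaluate the standard form [assuming u > 0]: now -log(u) + ∫(-5*z*log(z)) dz + ∫(4*exp(2*z)/3) dz.
Step 4. Substitute back u = z**2 - 5: now -log(z**2 - 5) + ∫(-5*z*log(z)) dz + ∫(4*exp(2*z)/3) dz.
Step 5. Integrate ∫(-5*z*log(z)) dz by parts with u = log(z), dv = (-5*z) dz, so v = -5*z**2/2 [assuming z > 0]: now -5*z**2*log(z)/2 - log(z**2 - 5) + ∫(5*z/2) dz + ∫(4*exp(2*z)/3) dz.
Step 6. Evaluate the standard form: now -5*z**2*log(z)/2 + 5*z**2/4 - log(z**2 - 5) + ∫(4*exp(2*z)/3) dz.
Step 7. Evaluate the standard form: now -5*z**2*log(z)/2 + 5*z**2/4 + 2*exp(2*z)/3 - log(z**2 - 5).
Answer: -5*z**2*log(z)/2 + 5*z**2/4 + 2*exp(2*z)/3 - log(z**2 - 5).


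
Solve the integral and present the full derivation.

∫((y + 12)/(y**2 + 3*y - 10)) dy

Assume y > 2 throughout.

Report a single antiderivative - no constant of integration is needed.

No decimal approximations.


Step 1. Decompose ∫((y + 12)/(y**2 + 3*y - 10)) dy by partial fractions, (y + 12)/(y**2 + 3*y - 10) = -1/(y + 5) + 2/(y - 2): now ∫(2/(y - 2)) dy + ∫(-1/(y + 5)) dy.
Step 2. Evaluate the standard form [assuming y > 2]: now 2*log(y - 2) + ∫(-1/(y + 5)) dy.
Step 3. Evaluate the standard form [assuming y > -5]: now 2*log(y - 2) - log(y + 5).
Answer: 2*log(y - 2) - log(y + 5).


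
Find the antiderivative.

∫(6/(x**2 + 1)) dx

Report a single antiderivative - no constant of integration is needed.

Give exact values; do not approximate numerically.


Answer: 6*atan(x).


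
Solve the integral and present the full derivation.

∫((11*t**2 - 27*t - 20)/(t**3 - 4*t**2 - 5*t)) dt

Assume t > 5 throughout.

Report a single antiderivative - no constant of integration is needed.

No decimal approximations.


Step 1. Decompose ∫((11*t**2 - 27*t - 20)/(t**3 - 4*t**2 - 5*t)) dt by partial fractions, (11*t**2 - 27*t - 20)/(t**3 - 4*t**2 - 5*t) = 3/(t + 1) + 4/(t - 5) + 4/t: now ∫(4/t) dt + ∫(4/(t - 5)) dt + ∫(3/(t + 1)) dt.
Step 2. Evaluate the standard form [assuming t > -1]: now 3*log(t + 1) + ∫(4/t) dt + ∫(4/(t - 5)) dt.
Step 3. Evaluate the standard form [assuming t > 0]: now 4*log(t) + 3*log(t + 1) + ∫(4/(t - 5)) dt.
Step 4. Evaluate the standard form [assuming t > 5]: now 4*log(t) + 4*log(t - 5) + 3*log(t + 1).
Answer: 4*log(t) + 4*log(t - 5) + 3*log(t + 1).


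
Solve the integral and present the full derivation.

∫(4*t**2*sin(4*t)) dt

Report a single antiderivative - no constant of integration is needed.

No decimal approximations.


Step 1. Integrate ∫(4*t**2*sin(4*t)) dt by parts with u = t**2, dv = (4*sin(4*t)) dt, so v = -cos(4*t): now -t**2*cos(4*t) + ∫(2*t*cos(4*t)) dt.
Step 2. Integrate ∫(2*t*cos(4*t)) dt by parts with u = t, dv = (2*cos(4*t)) dt, so v = sin(4*t)/2: now -t**2*cos(4*t) + t*sin(4*t)/2 + ∫(-sin(4*t)/2) dt.
Step 3. Evaluate the standard form: now -t**2*cos(4*t) + t*sin(4*t)/2 + cos(4*t)/8.
Answer: -t**2*cos(4*t) + t*sin(4*t)/2 + cos(4*t)/8.


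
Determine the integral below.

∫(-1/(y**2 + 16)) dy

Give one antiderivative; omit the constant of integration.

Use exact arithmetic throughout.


Answer: -atan(y/4)/4.


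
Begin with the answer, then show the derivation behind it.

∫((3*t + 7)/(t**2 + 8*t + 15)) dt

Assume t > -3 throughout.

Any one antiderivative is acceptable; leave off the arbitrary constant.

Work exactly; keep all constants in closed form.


The answer is -log(t + 3) + 4*log(t + 5).
Step 1. Decompose ∫((3*t + 7)/(t**2 + 8*t + 15)) dt by partial fractions, (3*t + 7)/(t**2 + 8*t + 15) = 4/(t + 5) - 1/(t + 3): now ∫(-1/(t + 3)) dt + ∫(4/(t + 5)) dt.
Step 2. Evaluate the standard form [assuming t > -5]: now 4*log(t + 5) + ∫(-1/(t + 3)) dt.
Step 3. Evaluate the standard form [assuming t > -3]: now -log(t + 3) + 4*log(t + 5).
Answer: -log(t + 3) + 4*log(t + 5).


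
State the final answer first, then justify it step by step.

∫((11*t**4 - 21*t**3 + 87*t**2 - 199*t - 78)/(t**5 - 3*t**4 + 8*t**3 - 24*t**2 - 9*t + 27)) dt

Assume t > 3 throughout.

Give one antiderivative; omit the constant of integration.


The answer is 3*log(t - 3) + 5*log(t - 1) + 3*log(t + 1) + atan(t/3)/3.
Step 1. Decompose ∫((11*t**4 - 21*t**3 + 87*t**2 - 199*t - 78)/(t**5 - 3*t**4 + 8*t**3 - 24*t**2 - 9*t + 27)) dt by partial fractions, (11*t**4 - 21*t**3 + 87*t**2 - 199*t - 78)/(t**5 - 3*t**4 + 8*t**3 - 24*t**2 - 9*t + 27) = 1/(t**2 + 9) + 3/(t + 1) + 5/(t - 1) + 3/(t - 3): now ∫(3/(t - 3)) dt + ∫(5/(t - 1)) dt + ∫(3/(t + 1)) dt + ∫(1/(t**2 + 9)) dt.
Step 2. Evaluate the standard form [assuming t > -1]: now 3*log(t + 1) + ∫(3/(t - 3)) dt + ∫(5/(t - 1)) dt + ∫(1/(t**2 + 9)) dt.
Step 3. Evaluate the standard form [assuming t > 1]: now 5*log(t - 1) + 3*log(t + 1) + ∫(3/(t - 3)) dt + ∫(1/(t**2 + 9)) dt.
Step 4. Evaluate the standard form [assuming t > 3]: now 3*log(t - 3) + 5*log(t - 1) + 3*log(t + 1) + ∫(1/(t**2 + 9)) dt.
Step 5. Evaluate the standard form: now 3*log(t - 3) + 5*log(t - 1) + 3*log(t + 1) + atan(t/3)/3.
Answer: 3*log(t - 3) + 5*log(t - 1) + 3*log(t + 1) + atan(t/3)/3.


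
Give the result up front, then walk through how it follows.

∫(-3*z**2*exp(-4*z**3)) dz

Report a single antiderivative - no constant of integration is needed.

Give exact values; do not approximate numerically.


The answer is exp(-4*z**3)/4.
Step 1. Substitute u = z**3, turning ∫(-3*z**2*exp(-4*z**3)) dz into ∫(-exp(-4*u)) du: now ∫(-exp(-4*u)) du.
Step 2. Evaluate the standard form: now exp(-4*u)/4.
Step 3. Substitute back u = z**3: now exp(-4*z**3)/4.
Answer: exp(-4*z**3)/4.


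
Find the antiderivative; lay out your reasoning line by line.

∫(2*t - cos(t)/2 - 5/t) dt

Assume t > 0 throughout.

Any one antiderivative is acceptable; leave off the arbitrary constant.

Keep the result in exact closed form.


Step 1. Rewrite: now ∫(-5/t) dt + ∫(2*t) dt + ∫(-cos(t)/2) dt.
Step 2. Evaluate the standard form [assuming t > 0]: now -5*log(t) + ∫(2*t) dt + ∫(-cos(t)/2) dt.
Step 3. Evaluate the standard form: now t**2 - 5*log(t) + ∫(-cos(t)/2) dt.
Step 4. Evaluate the standard form: now t**2 - 5*log(t) - sin(t)/2.
Answer: t**2 - 5*log(t) - sin(t)/2.


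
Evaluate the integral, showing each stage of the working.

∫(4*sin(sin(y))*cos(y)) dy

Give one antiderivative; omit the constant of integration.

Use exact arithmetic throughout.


Step 1. Substitute u = sin(y), turning ∫(4*sin(sin(y))*cos(y)) dy into ∫(4*sin(u)) du: now ∫(4*sin(u)) du.
Step 2. Evaluate the standard form: now -4*cos(u).
Step 3. Substitute back u = sin(y): now -4*cos(sin(y)).
Answer: -4*cos(sin(y)).


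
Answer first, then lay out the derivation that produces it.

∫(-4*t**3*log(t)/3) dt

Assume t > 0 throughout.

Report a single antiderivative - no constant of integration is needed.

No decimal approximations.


The answer is -t**4*log(t)/3 + t**4/12.
Step 1. Integrate ∫(-4*t**3*log(t)/3) dt by parts with u = log(t), dv = (-4*t**3/3) dt, so v = -t**4/3 [assuming t > 0]: now -t**4*log(t)/3 + ∫(t**3/3) dt.
Step 2. Evaluate the standard form: now -t**4*log(t)/3 + t**4/12.
Answer: -t**4*log(t)/3 + t**4/12.


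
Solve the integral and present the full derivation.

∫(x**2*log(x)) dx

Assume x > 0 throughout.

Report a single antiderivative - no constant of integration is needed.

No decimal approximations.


Step 1. Integrate ∫(x**2*log(x)) dx by parts with u = log(x), dv = (x**2) dx, so v = x**3/3 [assuming x > 0]: now x**3*log(x)/3 + ∫(-x**2/3) dx.
Step 2. Evaluate the standard form: now x**3*log(x)/3 - x**3/9.
Answer: x**3*log(x)/3 - x**3/9.


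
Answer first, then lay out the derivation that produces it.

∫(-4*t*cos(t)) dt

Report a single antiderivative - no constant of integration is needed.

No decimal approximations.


The answer is -4*t*sin(t) - 4*cos(t).
Step 1. Integrate ∫(-4*t*cos(t)) dt by parts with u = t, dv = (-4*cos(t)) dt, so v = -4*sin(t): now -4*t*sin(t) + ∫(4*sin(t)) dt.
Step 2. Evaluate the standard form: now -4*t*sin(t) - 4*cos(t).
Answer: -4*t*sin(t) - 4*cos(t).


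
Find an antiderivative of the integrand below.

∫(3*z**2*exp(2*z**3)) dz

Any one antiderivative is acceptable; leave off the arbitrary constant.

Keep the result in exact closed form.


Answer: exp(2*z**3)/2.


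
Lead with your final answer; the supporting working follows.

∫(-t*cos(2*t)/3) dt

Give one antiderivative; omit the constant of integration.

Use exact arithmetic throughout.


The answer is -t*sin(2*t)/6 - cos(2*t)/12.
Step 1. Integrate ∫(-t*cos(2*t)/3) dt by parts with u = t, dv = (-cos(2*t)/3) dt, so v = -sin(2*t)/6: now -t*sin(2*t)/6 + ∫(sin(2*t)/6) dt.
Step 2. Evaluate the standard form: now -t*sin(2*t)/6 - cos(2*t)/12.
Answer: -t*sin(2*t)/6 - cos(2*t)/12.
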